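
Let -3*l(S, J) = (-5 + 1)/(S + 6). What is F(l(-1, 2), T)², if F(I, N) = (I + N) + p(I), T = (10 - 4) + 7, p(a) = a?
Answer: 41209/225 ≈ 183.15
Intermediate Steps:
l(S, J) = 4/(3*(6 + S)) (l(S, J) = -(-5 + 1)/(3*(S + 6)) = -(-4)/(3*(6 + S)) = 4/(3*(6 + S)))
T = 13 (T = 6 + 7 = 13)
F(I, N) = N + 2*I (F(I, N) = (I + N) + I = N + 2*I)
F(l(-1, 2), T)² = (13 + 2*(4/(3*(6 - 1))))² = (13 + 2*((4/3)/5))² = (13 + 2*((4/3)*(⅕)))² = (13 + 2*(4/15))² = (13 + 8/15)² = (203/15)² = 41209/225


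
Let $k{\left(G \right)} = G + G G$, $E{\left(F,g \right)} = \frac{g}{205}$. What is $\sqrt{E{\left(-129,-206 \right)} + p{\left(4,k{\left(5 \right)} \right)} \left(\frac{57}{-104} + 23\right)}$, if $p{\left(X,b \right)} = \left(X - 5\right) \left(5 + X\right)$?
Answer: $\frac{i \sqrt{23076229670}}{10660} \approx 14.25 i$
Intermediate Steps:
$E{\left(F,g \right)} = \frac{g}{205}$ ($E{\left(F,g \right)} = g \frac{1}{205} = \frac{g}{205}$)
$k{\left(G \right)} = G + G^{2}$
$p{\left(X,b \right)} = \left(-5 + X\right) \left(5 + X\right)$
$\sqrt{E{\left(-129,-206 \right)} + p{\left(4,k{\left(5 \right)} \right)} \left(\frac{57}{-104} + 23\right)} = \sqrt{\frac{1}{205} \left(-206\right) + \left(-25 + 4^{2}\right) \left(\frac{57}{-104} + 23\right)} = \sqrt{- \frac{206}{205} + \left(-25 + 16\right) \left(57 \left(- \frac{1}{104}\right) + 23\right)} = \sqrt{- \frac{206}{205} - 9 \left(- \frac{57}{104} + 23\right)} = \sqrt{- \frac{206}{205} - \frac{21015}{104}} = \sqrt{- \frac{4329499}{21320}} = \frac{i \sqrt{23076229670}}{10660}$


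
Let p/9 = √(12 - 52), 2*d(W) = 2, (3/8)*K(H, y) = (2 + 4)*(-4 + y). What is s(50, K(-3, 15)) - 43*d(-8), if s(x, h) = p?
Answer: -43 + 18*I*√10 ≈ -43.0 + 56.921*I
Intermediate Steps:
K(H, y) = -64 + 16*y (K(H, y) = 8*((2 + 4)*(-4 + y))/3 = 8*(6*(-4 + y))/3 = 8*(-24 + 6*y)/3 = -64 + 16*y)
d(W) = 1 (d(W) = (½)*2 = 1)
p = 18*I*√10 (p = 9*√(12 - 52) = 9*√(-40) = 9*(2*I*√10) = 18*I*√10 ≈ 56.921*I)
s(x, h) = 18*I*√10
s(50, K(-3, 15)) - 43*d(-8) = 18*I*√10 - 43*1 = 18*I*√10 - 43 = -43 + 18*I*√10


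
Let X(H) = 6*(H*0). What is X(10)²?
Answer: 0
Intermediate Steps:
X(H) = 0 (X(H) = 6*0 = 0)
X(10)² = 0² = 0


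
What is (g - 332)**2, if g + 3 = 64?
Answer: 73441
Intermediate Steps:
g = 61 (g = -3 + 64 = 61)
(g - 332)**2 = (61 - 332)**2 = (-271)**2 = 73441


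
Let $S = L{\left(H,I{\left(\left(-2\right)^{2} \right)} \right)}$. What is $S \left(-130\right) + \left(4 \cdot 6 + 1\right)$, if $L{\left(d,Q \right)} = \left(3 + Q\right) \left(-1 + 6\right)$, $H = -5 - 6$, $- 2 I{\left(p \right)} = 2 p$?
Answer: $675$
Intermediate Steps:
$I{\left(p \right)} = - p$ ($I{\left(p \right)} = - \frac{2 p}{2} = - p$)
$H = -11$
$L{\left(d,Q \right)} = 15 + 5 Q$ ($L{\left(d,Q \right)} = \left(3 + Q\right) 5 = 15 + 5 Q$)
$S = -5$ ($S = 15 + 5 \left(- \left(-2\right)^{2}\right) = 15 + 5 \left(\left(-1\right) 4\right) = 15 + 5 \left(-4\right) = 15 - 20 = -5$)
$S \left(-130\right) + \left(4 \cdot 6 + 1\right) = \left(-5\right) \left(-130\right) + \left(4 \cdot 6 + 1\right) = 650 + \left(24 + 1\right) = 650 + 25 = 675$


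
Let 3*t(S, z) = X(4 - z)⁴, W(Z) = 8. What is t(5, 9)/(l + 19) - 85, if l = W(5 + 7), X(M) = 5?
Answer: -6260/81 ≈ -77.284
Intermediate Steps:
t(S, z) = 625/3 (t(S, z) = (⅓)*5⁴ = (⅓)*625 = 625/3)
l = 8
t(5, 9)/(l + 19) - 85 = 625/(3*(8 + 19)) - 85 = (625/3)/27 - 85 = (625/3)*(1/27) - 85 = 625/81 - 85 = -6260/81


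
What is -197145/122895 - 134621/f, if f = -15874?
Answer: 298105957/43351894 ≈ 6.8764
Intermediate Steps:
-197145/122895 - 134621/f = -197145/122895 - 134621/(-15874) = -197145*1/122895 - 134621*(-1/15874) = -4381/2731 + 134621/15874 = 298105957/43351894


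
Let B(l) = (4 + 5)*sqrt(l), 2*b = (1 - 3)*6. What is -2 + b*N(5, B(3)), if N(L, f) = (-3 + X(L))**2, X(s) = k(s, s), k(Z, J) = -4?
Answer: -296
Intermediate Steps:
X(s) = -4
b = -6 (b = ((1 - 3)*6)/2 = (-2*6)/2 = (1/2)*(-12) = -6)
B(l) = 9*sqrt(l)
N(L, f) = 49 (N(L, f) = (-3 - 4)**2 = (-7)**2 = 49)
-2 + b*N(5, B(3)) = -2 - 6*49 = -2 - 294 = -296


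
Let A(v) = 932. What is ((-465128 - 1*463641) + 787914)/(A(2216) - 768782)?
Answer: 28171/153570 ≈ 0.18344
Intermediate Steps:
((-465128 - 1*463641) + 787914)/(A(2216) - 768782) = ((-465128 - 1*463641) + 787914)/(932 - 768782) = ((-465128 - 463641) + 787914)/(-767850) = (-928769 + 787914)*(-1/767850) = -140855*(-1/767850) = 28171/153570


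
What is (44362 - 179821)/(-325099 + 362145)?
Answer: -135459/37046 ≈ -3.6565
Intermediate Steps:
(44362 - 179821)/(-325099 + 362145) = -135459/37046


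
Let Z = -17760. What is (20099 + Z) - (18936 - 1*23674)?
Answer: 7077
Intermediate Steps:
(20099 + Z) - (18936 - 1*23674) = (20099 - 17760) - (18936 - 1*23674) = 2339 - (18936 - 23674) = 2339 - 1*(-4738) = 2339 + 4738 = 7077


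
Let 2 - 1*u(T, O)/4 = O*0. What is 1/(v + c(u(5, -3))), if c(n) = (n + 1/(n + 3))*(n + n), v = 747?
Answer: 11/9641 ≈ 0.0011410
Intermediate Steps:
u(T, O) = 8 (u(T, O) = 8 - 4*O*0 = 8 - 4*0 = 8 + 0 = 8)
c(n) = 2*n*(n + 1/(3 + n)) (c(n) = (n + 1/(3 + n))*(2*n) = 2*n*(n + 1/(3 + n)))
1/(v + c(u(5, -3))) = 1/(747 + 2*8*(1 + 8² + 3*8)/(3 + 8)) = 1/(747 + 2*8*(1 + 64 + 24)/11) = 1/(747 + 2*8*(1/11)*89) = 1/(747 + 1424/11) = 1/(9641/11) = 11/9641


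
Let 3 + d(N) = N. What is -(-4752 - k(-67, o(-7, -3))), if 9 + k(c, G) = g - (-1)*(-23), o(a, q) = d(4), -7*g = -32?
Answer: 33072/7 ≈ 4724.6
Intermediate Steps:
g = 32/7 (g = -⅐*(-32) = 32/7 ≈ 4.5714)
d(N) = -3 + N
o(a, q) = 1 (o(a, q) = -3 + 4 = 1)
k(c, G) = -192/7 (k(c, G) = -9 + (32/7 - (-1)*(-23)) = -9 + (32/7 - 1*23) = -9 + (32/7 - 23) = -9 - 129/7 = -192/7)
-(-4752 - k(-67, o(-7, -3))) = -(-4752 - 1*(-192/7)) = -(-4752 + 192/7) = -1*(-33072/7) = 33072/7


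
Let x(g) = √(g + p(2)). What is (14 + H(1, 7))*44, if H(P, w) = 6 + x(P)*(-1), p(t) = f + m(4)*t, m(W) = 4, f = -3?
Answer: 880 - 44*√6 ≈ 772.22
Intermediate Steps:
p(t) = -3 + 4*t
x(g) = √(5 + g) (x(g) = √(g + (-3 + 4*2)) = √(g + (-3 + 8)) = √(g + 5) = √(5 + g))
H(P, w) = 6 - √(5 + P) (H(P, w) = 6 + √(5 + P)*(-1) = 6 - √(5 + P))
(14 + H(1, 7))*44 = (14 + (6 - √(5 + 1)))*44 = (14 + (6 - √6))*44 = (20 - √6)*44 = 880 - 44*√6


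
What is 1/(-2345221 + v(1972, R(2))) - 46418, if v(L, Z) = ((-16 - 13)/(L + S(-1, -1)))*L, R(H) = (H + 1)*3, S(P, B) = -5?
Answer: -214131195854077/4613106895 ≈ -46418.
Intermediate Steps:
R(H) = 3 + 3*H (R(H) = (1 + H)*3 = 3 + 3*H)
v(L, Z) = -29*L/(-5 + L) (v(L, Z) = ((-16 - 13)/(L - 5))*L = (-29/(-5 + L))*L = -29*L/(-5 + L))
1/(-2345221 + v(1972, R(2))) - 46418 = 1/(-2345221 - 29*1972/(-5 + 1972)) - 46418 = 1/(-2345221 - 29*1972/1967) - 46418 = 1/(-2345221 - 29*1972*1/1967) - 46418 = 1/(-2345221 - 57188/1967) - 46418 = 1/(-4613106895/1967) - 46418 = -1967/4613106895 - 46418 = -214131195854077/4613106895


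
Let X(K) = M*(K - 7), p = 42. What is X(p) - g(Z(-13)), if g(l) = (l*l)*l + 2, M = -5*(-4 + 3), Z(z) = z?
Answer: 2370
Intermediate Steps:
M = 5 (M = -5*(-1) = 5)
X(K) = -35 + 5*K (X(K) = 5*(K - 7) = 5*(-7 + K) = -35 + 5*K)
g(l) = 2 + l**3 (g(l) = l**2*l + 2 = l**3 + 2 = 2 + l**3)
X(p) - g(Z(-13)) = (-35 + 5*42) - (2 + (-13)**3) = (-35 + 210) - (2 - 2197) = 175 - 1*(-2195) = 175 + 2195 = 2370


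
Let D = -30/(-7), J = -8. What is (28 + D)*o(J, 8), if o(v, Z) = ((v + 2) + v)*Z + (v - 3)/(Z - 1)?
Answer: -179670/49 ≈ -3666.7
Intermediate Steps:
D = 30/7 (D = -30*(-1/7) = 30/7 ≈ 4.2857)
o(v, Z) = Z*(2 + 2*v) + (-3 + v)/(-1 + Z) (o(v, Z) = ((2 + v) + v)*Z + (-3 + v)/(-1 + Z) = (2 + 2*v)*Z + (-3 + v)/(-1 + Z) = Z*(2 + 2*v) + (-3 + v)/(-1 + Z))
(28 + D)*o(J, 8) = (28 + 30/7)*((-3 - 8 - 2*8 + 2*8**2 - 2*8*(-8) + 2*(-8)*8**2)/(-1 + 8)) = 226*((-3 - 8 - 16 + 2*64 + 128 + 2*(-8)*64)/7)/7 = 226*((-3 - 8 - 16 + 128 + 128 - 1024)/7)/7 = 226*((1/7)*(-795))/7 = (226/7)*(-795/7) = -179670/49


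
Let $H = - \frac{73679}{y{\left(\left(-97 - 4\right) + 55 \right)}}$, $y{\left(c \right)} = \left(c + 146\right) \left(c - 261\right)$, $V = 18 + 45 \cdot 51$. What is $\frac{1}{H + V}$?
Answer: $\frac{30700}{71082779} \approx 0.00043189$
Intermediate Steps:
$V = 2313$ ($V = 18 + 2295 = 2313$)
$y{\left(c \right)} = \left(-261 + c\right) \left(146 + c\right)$ ($y{\left(c \right)} = \left(146 + c\right) \left(-261 + c\right) = \left(-261 + c\right) \left(146 + c\right)$)
$H = \frac{73679}{30700}$ ($H = - \frac{73679}{-38106 + \left(\left(-97 - 4\right) + 55\right)^{2} - 115 \left(\left(-97 - 4\right) + 55\right)} = - \frac{73679}{-38106 + \left(-101 + 55\right)^{2} - 115 \left(-101 + 55\right)} = - \frac{73679}{-38106 + \left(-46\right)^{2} - -5290} = - \frac{73679}{-38106 + 2116 + 5290} = - \frac{73679}{-30700} = \left(-73679\right) \left(- \frac{1}{30700}\right) = \frac{73679}{30700} \approx 2.4$)
$\frac{1}{H + V} = \frac{1}{\frac{73679}{30700} + 2313} = \frac{1}{\frac{71082779}{30700}} = \frac{30700}{71082779}$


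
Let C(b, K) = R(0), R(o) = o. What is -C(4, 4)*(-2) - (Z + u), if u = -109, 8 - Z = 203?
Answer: 304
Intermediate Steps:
C(b, K) = 0
Z = -195 (Z = 8 - 1*203 = 8 - 203 = -195)
-C(4, 4)*(-2) - (Z + u) = -1*0*(-2) - (-195 - 109) = 0*(-2) - 1*(-304) = 0 + 304 = 304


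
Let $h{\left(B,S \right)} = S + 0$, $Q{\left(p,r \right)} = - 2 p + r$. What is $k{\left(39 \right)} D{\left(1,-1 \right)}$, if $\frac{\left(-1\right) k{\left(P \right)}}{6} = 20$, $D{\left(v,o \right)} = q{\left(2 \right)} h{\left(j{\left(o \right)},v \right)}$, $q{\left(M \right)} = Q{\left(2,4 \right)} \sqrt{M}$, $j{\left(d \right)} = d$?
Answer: $0$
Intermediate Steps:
$Q{\left(p,r \right)} = r - 2 p$
$h{\left(B,S \right)} = S$
$q{\left(M \right)} = 0$ ($q{\left(M \right)} = \left(4 - 4\right) \sqrt{M} = 0 \sqrt{M} = 0$)
$D{\left(v,o \right)} = 0$ ($D{\left(v,o \right)} = 0 v = 0$)
$k{\left(P \right)} = -120$ ($k{\left(P \right)} = \left(-6\right) 20 = -120$)
$k{\left(39 \right)} D{\left(1,-1 \right)} = \left(-120\right) 0 = 0$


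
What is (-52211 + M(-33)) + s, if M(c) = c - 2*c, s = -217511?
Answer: -269689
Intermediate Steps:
M(c) = -c
(-52211 + M(-33)) + s = (-52211 - 1*(-33)) - 217511 = (-52211 + 33) - 217511 = -52178 - 217511 = -269689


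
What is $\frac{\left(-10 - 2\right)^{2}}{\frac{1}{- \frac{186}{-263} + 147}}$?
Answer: $\frac{5593968}{263} \approx 21270.0$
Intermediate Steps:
$\frac{\left(-10 - 2\right)^{2}}{\frac{1}{- \frac{186}{-263} + 147}} = \frac{\left(-12\right)^{2}}{\frac{1}{\left(-186\right) \left(- \frac{1}{263}\right) + 147}} = \frac{144}{\frac{1}{\frac{186}{263} + 147}} = \frac{144}{\frac{1}{\frac{38847}{263}}} = \frac{144}{\frac{263}{38847}} = 144 \cdot \frac{38847}{263} = \frac{5593968}{263}$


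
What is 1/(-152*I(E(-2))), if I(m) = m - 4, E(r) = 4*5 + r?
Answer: -1/2128 ≈ -0.00046992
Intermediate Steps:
E(r) = 20 + r
I(m) = -4 + m
1/(-152*I(E(-2))) = 1/(-152*(-4 + (20 - 2))) = 1/(-152*(-4 + 18)) = 1/(-152*14) = 1/(-2128) = -1/2128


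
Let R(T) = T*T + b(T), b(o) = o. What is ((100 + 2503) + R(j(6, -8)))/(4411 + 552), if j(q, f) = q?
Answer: 2645/4963 ≈ 0.53294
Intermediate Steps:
R(T) = T + T² (R(T) = T*T + T = T² + T = T + T²)
((100 + 2503) + R(j(6, -8)))/(4411 + 552) = ((100 + 2503) + 6*(1 + 6))/(4411 + 552) = (2603 + 6*7)/4963 = (2603 + 42)*(1/4963) = 2645*(1/4963) = 2645/4963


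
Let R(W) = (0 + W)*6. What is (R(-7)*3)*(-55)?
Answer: 6930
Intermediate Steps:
R(W) = 6*W (R(W) = W*6 = 6*W)
(R(-7)*3)*(-55) = ((6*(-7))*3)*(-55) = -42*3*(-55) = -126*(-55) = 6930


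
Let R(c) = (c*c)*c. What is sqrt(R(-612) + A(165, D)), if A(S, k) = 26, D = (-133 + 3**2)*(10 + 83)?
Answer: I*sqrt(229220902) ≈ 15140.0*I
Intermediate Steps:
D = -11532 (D = (-133 + 9)*93 = -124*93 = -11532)
R(c) = c**3 (R(c) = c**2*c = c**3)
sqrt(R(-612) + A(165, D)) = sqrt((-612)**3 + 26) = sqrt(-229220928 + 26) = sqrt(-229220902) = I*sqrt(229220902)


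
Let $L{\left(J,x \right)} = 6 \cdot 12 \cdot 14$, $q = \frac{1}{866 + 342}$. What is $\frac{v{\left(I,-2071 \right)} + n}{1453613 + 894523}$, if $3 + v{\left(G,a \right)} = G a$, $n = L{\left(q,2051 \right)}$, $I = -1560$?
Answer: $\frac{119695}{86968} \approx 1.3763$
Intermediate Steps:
$q = \frac{1}{1208} \approx 0.00082781$
$L{\left(J,x \right)} = 1008$ ($L{\left(J,x \right)} = 72 \cdot 14 = 1008$)
$n = 1008$
$v{\left(G,a \right)} = -3 + G a$
$\frac{v{\left(I,-2071 \right)} + n}{1453613 + 894523} = \frac{\left(-3 - -3230760\right) + 1008}{1453613 + 894523} = \frac{\left(-3 + 3230760\right) + 1008}{2348136} = \left(3230757 + 1008\right) \frac{1}{2348136} = 3231765 \cdot \frac{1}{2348136} = \frac{119695}{86968}$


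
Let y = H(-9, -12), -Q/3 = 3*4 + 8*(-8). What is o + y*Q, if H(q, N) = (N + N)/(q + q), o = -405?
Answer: -197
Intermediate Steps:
Q = 156 (Q = -3*(3*4 + 8*(-8)) = -3*(12 - 64) = -3*(-52) = 156)
H(q, N) = N/q (H(q, N) = (2*N)/((2*q)) = (2*N)*(1/(2*q)) = N/q)
y = 4/3 (y = -12/(-9) = -12*(-⅑) = 4/3 ≈ 1.3333)
o + y*Q = -405 + (4/3)*156 = -405 + 208 = -197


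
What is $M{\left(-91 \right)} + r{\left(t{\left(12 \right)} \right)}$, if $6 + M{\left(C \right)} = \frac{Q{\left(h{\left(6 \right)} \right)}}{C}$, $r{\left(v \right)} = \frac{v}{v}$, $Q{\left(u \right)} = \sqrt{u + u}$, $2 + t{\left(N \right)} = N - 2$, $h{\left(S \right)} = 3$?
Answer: $-5 - \frac{\sqrt{6}}{91} \approx -5.0269$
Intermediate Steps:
$t{\left(N \right)} = -4 + N$ ($t{\left(N \right)} = -2 + \left(N - 2\right) = -2 + \left(-2 + N\right) = -4 + N$)
$Q{\left(u \right)} = \sqrt{2} \sqrt{u}$ ($Q{\left(u \right)} = \sqrt{2 u} = \sqrt{2} \sqrt{u}$)
$r{\left(v \right)} = 1$
$M{\left(C \right)} = -6 + \frac{\sqrt{6}}{C}$ ($M{\left(C \right)} = -6 + \frac{\sqrt{2} \sqrt{3}}{C} = -6 + \frac{\sqrt{6}}{C}$)
$M{\left(-91 \right)} + r{\left(t{\left(12 \right)} \right)} = \left(-6 + \frac{\sqrt{6}}{-91}\right) + 1 = \left(-6 + \sqrt{6} \left(- \frac{1}{91}\right)\right) + 1 = \left(-6 - \frac{\sqrt{6}}{91}\right) + 1 = -5 - \frac{\sqrt{6}}{91}$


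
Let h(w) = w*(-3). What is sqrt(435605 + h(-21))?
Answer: 2*sqrt(108917) ≈ 660.05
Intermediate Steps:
h(w) = -3*w
sqrt(435605 + h(-21)) = sqrt(435605 - 3*(-21)) = sqrt(435605 + 63) = sqrt(435668) = 2*sqrt(108917)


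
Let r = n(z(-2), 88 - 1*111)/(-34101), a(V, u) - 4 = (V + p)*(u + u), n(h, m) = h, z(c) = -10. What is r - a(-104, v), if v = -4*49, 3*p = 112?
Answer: -891309194/34101 ≈ -26137.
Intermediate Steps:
p = 112/3 (p = (⅓)*112 = 112/3 ≈ 37.333)
v = -196
a(V, u) = 4 + 2*u*(112/3 + V) (a(V, u) = 4 + (V + 112/3)*(u + u) = 4 + (112/3 + V)*(2*u) = 4 + 2*u*(112/3 + V))
r = 10/34101 (r = -10/(-34101) = -10*(-1/34101) = 10/34101 ≈ 0.00029325)
r - a(-104, v) = 10/34101 - (4 + (224/3)*(-196) + 2*(-104)*(-196)) = 10/34101 - (4 - 43904/3 + 40768) = 10/34101 - 1*78412/3 = 10/34101 - 78412/3 = -891309194/34101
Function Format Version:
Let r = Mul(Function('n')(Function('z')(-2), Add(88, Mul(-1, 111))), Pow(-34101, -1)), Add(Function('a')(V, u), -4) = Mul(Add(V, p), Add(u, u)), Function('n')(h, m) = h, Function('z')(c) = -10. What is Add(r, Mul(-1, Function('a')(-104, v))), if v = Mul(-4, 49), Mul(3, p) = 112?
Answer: Rational(-891309194, 34101) ≈ -26137.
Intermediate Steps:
p = Rational(112, 3) (p = Mul(Rational(1, 3), 112) = Rational(112, 3) ≈ 37.333)
v = -196
Function('a')(V, u) = Add(4, Mul(2, u, Add(Rational(112, 3), V))) (Function('a')(V, u) = Add(4, Mul(Add(V, Rational(112, 3)), Add(u, u))) = Add(4, Mul(Add(Rational(112, 3), V), Mul(2, u))) = Add(4, Mul(2, u, Add(Rational(112, 3), V))))
r = Rational(10, 34101) (r = Mul(-10, Pow(-34101, -1)) = Mul(-10, Rational(-1, 34101)) = Rational(10, 34101) ≈ 0.00029325)
Add(r, Mul(-1, Function('a')(-104, v))) = Add(Rational(10, 34101), Mul(-1, Add(4, Mul(Rational(224, 3), -196), Mul(2, -104, -196)))) = Add(Rational(10, 34101), Mul(-1, Add(4, Rational(-43904, 3), 40768))) = Add(Rational(10, 34101), Mul(-1, Rational(78412, 3))) = Add(Rational(10, 34101), Rational(-78412, 3)) = Rational(-891309194, 34101)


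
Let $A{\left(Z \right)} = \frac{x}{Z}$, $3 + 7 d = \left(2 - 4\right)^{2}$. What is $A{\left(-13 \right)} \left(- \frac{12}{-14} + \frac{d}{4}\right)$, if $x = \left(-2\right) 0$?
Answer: $0$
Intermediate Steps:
$x = 0$
$d = \frac{1}{7}$ ($d = - \frac{3}{7} + \frac{\left(2 - 4\right)^{2}}{7} = - \frac{3}{7} + \frac{\left(-2\right)^{2}}{7} = - \frac{3}{7} + \frac{1}{7} \cdot 4 = - \frac{3}{7} + \frac{4}{7} = \frac{1}{7} \approx 0.14286$)
$A{\left(Z \right)} = 0$ ($A{\left(Z \right)} = \frac{0}{Z} = 0$)
$A{\left(-13 \right)} \left(- \frac{12}{-14} + \frac{d}{4}\right) = 0 \left(- \frac{12}{-14} + \frac{1}{7 \cdot 4}\right) = 0 \left(\left(-12\right) \left(- \frac{1}{14}\right) + \frac{1}{7} \cdot \frac{1}{4}\right) = 0 \left(\frac{6}{7} + \frac{1}{28}\right) = 0 \cdot \frac{25}{28} = 0$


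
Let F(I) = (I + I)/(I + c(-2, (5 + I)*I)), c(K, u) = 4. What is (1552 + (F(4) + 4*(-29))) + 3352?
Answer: 4789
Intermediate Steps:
F(I) = 2*I/(4 + I) (F(I) = (I + I)/(I + 4) = (2*I)/(4 + I) = 2*I/(4 + I))
(1552 + (F(4) + 4*(-29))) + 3352 = (1552 + (2*4/(4 + 4) + 4*(-29))) + 3352 = (1552 + (2*4/8 - 116)) + 3352 = (1552 + (2*4*(⅛) - 116)) + 3352 = (1552 + (1 - 116)) + 3352 = (1552 - 115) + 3352 = 1437 + 3352 = 4789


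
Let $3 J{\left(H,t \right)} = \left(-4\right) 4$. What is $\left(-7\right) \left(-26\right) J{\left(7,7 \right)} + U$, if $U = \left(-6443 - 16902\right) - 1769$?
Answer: $- \frac{78254}{3} \approx -26085.0$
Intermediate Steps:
$J{\left(H,t \right)} = - \frac{16}{3}$ ($J{\left(H,t \right)} = \frac{\left(-4\right) 4}{3} = \frac{1}{3} \left(-16\right) = - \frac{16}{3}$)
$U = -25114$ ($U = -23345 - 1769 = -25114$)
$\left(-7\right) \left(-26\right) J{\left(7,7 \right)} + U = \left(-7\right) \left(-26\right) \left(- \frac{16}{3}\right) - 25114 = 182 \left(- \frac{16}{3}\right) - 25114 = - \frac{2912}{3} - 25114 = - \frac{78254}{3}$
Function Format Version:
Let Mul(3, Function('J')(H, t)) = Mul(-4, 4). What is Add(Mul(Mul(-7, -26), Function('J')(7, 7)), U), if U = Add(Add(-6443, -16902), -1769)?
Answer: Rational(-78254, 3) ≈ -26085.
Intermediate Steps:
Function('J')(H, t) = Rational(-16, 3) (Function('J')(H, t) = Mul(Rational(1, 3), Mul(-4, 4)) = Mul(Rational(1, 3), -16) = Rational(-16, 3))
U = -25114 (U = Add(-23345, -1769) = -25114)
Add(Mul(Mul(-7, -26), Function('J')(7, 7)), U) = Add(Mul(Mul(-7, -26), Rational(-16, 3)), -25114) = Add(Mul(182, Rational(-16, 3)), -25114) = Add(Rational(-2912, 3), -25114) = Rational(-78254, 3)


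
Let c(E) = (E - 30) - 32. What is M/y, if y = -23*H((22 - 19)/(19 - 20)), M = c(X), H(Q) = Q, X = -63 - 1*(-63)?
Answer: -62/69 ≈ -0.89855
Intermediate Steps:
X = 0 (X = -63 + 63 = 0)
c(E) = -62 + E (c(E) = (-30 + E) - 32 = -62 + E)
M = -62 (M = -62 + 0 = -62)
y = 69 (y = -23*(22 - 19)/(19 - 20) = -69/(-1) = -69*(-1) = -23*(-3) = 69)
M/y = -62/69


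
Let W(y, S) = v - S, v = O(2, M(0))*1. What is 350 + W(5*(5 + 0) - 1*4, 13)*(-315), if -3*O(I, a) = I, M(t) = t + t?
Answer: 4655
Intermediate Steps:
M(t) = 2*t
O(I, a) = -I/3
v = -⅔ (v = -⅓*2*1 = -⅔*1 = -⅔ ≈ -0.66667)
W(y, S) = -⅔ - S
350 + W(5*(5 + 0) - 1*4, 13)*(-315) = 350 + (-⅔ - 1*13)*(-315) = 350 + (-⅔ - 13)*(-315) = 350 - 41/3*(-315) = 350 + 4305 = 4655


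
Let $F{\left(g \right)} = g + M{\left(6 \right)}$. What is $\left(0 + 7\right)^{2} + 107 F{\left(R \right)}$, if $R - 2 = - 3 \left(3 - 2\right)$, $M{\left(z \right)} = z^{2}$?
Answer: $3794$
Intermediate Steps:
$R = -1$ ($R = 2 - 3 \left(3 - 2\right) = 2 - 3 = -1$)
$F{\left(g \right)} = 36 + g$ ($F{\left(g \right)} = g + 6^{2} = g + 36 = 36 + g$)
$\left(0 + 7\right)^{2} + 107 F{\left(R \right)} = \left(0 + 7\right)^{2} + 107 \left(36 - 1\right) = 7^{2} + 107 \cdot 35 = 49 + 3745 = 3794$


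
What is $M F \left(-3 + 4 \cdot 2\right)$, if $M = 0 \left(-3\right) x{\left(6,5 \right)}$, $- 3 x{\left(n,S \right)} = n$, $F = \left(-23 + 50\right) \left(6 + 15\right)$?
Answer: $0$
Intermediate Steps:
$F = 567$ ($F = 27 \cdot 21 = 567$)
$x{\left(n,S \right)} = - \frac{n}{3}$
$M = 0$ ($M = 0 \left(-3\right) \left(\left(- \frac{1}{3}\right) 6\right) = 0 \left(-2\right) = 0$)
$M F \left(-3 + 4 \cdot 2\right) = 0 \cdot 567 \left(-3 + 4 \cdot 2\right) = 0 \left(-3 + 8\right) = 0 \cdot 5 = 0$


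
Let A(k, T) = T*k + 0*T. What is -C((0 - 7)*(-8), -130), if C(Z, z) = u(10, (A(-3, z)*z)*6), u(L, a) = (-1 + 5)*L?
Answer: -40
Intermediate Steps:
A(k, T) = T*k (A(k, T) = T*k + 0 = T*k)
u(L, a) = 4*L
C(Z, z) = 40 (C(Z, z) = 4*10 = 40)
-C((0 - 7)*(-8), -130) = -1*40 = -40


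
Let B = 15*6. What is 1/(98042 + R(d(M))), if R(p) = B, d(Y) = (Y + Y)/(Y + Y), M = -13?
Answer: 1/98132 ≈ 1.0190e-5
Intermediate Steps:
B = 90
d(Y) = 1 (d(Y) = (2*Y)/((2*Y)) = (2*Y)*(1/(2*Y)) = 1)
R(p) = 90
1/(98042 + R(d(M))) = 1/(98042 + 90) = 1/98132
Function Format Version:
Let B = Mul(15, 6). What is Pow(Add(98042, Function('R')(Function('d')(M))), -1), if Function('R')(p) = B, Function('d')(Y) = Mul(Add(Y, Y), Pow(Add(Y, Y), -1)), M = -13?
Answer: Rational(1, 98132) ≈ 1.0190e-5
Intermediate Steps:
B = 90
Function('d')(Y) = 1 (Function('d')(Y) = Mul(Mul(2, Y), Pow(Mul(2, Y), -1)) = Mul(Mul(2, Y), Mul(Rational(1, 2), Pow(Y, -1))) = 1)
Function('R')(p) = 90
Pow(Add(98042, Function('R')(Function('d')(M))), -1) = Pow(Add(98042, 90), -1) = Pow(98132, -1) = Rational(1, 98132)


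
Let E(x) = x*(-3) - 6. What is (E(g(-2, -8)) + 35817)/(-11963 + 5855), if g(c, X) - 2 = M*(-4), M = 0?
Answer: -11935/2036 ≈ -5.8620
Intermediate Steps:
g(c, X) = 2 (g(c, X) = 2 + 0*(-4) = 2 + 0 = 2)
E(x) = -6 - 3*x (E(x) = -3*x - 6 = -6 - 3*x)
(E(g(-2, -8)) + 35817)/(-11963 + 5855) = ((-6 - 3*2) + 35817)/(-11963 + 5855) = ((-6 - 6) + 35817)/(-6108) = (-12 + 35817)*(-1/6108) = 35805*(-1/6108) = -11935/2036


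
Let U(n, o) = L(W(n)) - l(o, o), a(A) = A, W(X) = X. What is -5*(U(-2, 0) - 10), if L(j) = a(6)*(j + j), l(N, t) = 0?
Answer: 170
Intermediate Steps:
L(j) = 12*j (L(j) = 6*(j + j) = 6*(2*j) = 12*j)
U(n, o) = 12*n (U(n, o) = 12*n - 1*0 = 12*n + 0 = 12*n)
-5*(U(-2, 0) - 10) = -5*(12*(-2) - 10) = -5*(-24 - 10) = -5*(-34) = 170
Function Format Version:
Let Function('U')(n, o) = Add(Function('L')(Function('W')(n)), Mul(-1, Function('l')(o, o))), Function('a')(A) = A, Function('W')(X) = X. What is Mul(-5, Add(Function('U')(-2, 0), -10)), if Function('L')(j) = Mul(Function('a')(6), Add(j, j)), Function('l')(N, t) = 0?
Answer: 170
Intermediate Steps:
Function('L')(j) = Mul(12, j) (Function('L')(j) = Mul(6, Add(j, j)) = Mul(6, Mul(2, j)) = Mul(12, j))
Function('U')(n, o) = Mul(12, n) (Function('U')(n, o) = Add(Mul(12, n), Mul(-1, 0)) = Add(Mul(12, n), 0) = Mul(12, n))
Mul(-5, Add(Function('U')(-2, 0), -10)) = Mul(-5, Add(Mul(12, -2), -10)) = Mul(-5, Add(-24, -10)) = Mul(-5, -34) = 170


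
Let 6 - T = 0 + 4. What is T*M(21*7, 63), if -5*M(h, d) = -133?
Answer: 266/5 ≈ 53.200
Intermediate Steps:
M(h, d) = 133/5 (M(h, d) = -⅕*(-133) = 133/5)
T = 2 (T = 6 - (0 + 4) = 6 - 1*4 = 6 - 4 = 2)
T*M(21*7, 63) = 2*(133/5) = 266/5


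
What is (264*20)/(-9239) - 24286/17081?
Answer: -314566034/157811359 ≈ -1.9933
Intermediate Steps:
(264*20)/(-9239) - 24286/17081 = 5280*(-1/9239) - 24286*1/17081 = -5280/9239 - 24286/17081 = -314566034/157811359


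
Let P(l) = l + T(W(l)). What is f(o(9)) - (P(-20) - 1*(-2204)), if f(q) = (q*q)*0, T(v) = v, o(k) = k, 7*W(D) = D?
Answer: -15268/7 ≈ -2181.1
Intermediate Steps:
W(D) = D/7
P(l) = 8*l/7 (P(l) = l + l/7 = 8*l/7)
f(q) = 0 (f(q) = q²*0 = 0)
f(o(9)) - (P(-20) - 1*(-2204)) = 0 - ((8/7)*(-20) - 1*(-2204)) = 0 - (-160/7 + 2204) = 0 - 1*15268/7 = 0 - 15268/7 = -15268/7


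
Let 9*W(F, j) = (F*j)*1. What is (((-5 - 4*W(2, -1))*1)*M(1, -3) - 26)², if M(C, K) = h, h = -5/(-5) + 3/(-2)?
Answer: 185761/324 ≈ 573.34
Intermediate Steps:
W(F, j) = F*j/9 (W(F, j) = ((F*j)*1)/9 = (F*j)/9 = F*j/9)
h = -½ (h = -5*(-⅕) + 3*(-½) = 1 - 3/2 = -½ ≈ -0.50000)
M(C, K) = -½
(((-5 - 4*W(2, -1))*1)*M(1, -3) - 26)² = (((-5 - 4*2*(-1)/9)*1)*(-½) - 26)² = (((-5 - 4*(-2/9))*1)*(-½) - 26)² = (((-5 + 8/9)*1)*(-½) - 26)² = (-37/9*1*(-½) - 26)² = (-37/9*(-½) - 26)² = (37/18 - 26)² = (-431/18)² = 185761/324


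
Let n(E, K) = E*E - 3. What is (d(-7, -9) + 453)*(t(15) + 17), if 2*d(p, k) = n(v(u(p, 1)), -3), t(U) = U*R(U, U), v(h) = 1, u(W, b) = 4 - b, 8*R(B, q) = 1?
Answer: 17063/2 ≈ 8531.5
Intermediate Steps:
R(B, q) = ⅛ (R(B, q) = (⅛)*1 = ⅛)
n(E, K) = -3 + E² (n(E, K) = E² - 3 = -3 + E²)
t(U) = U/8 (t(U) = U*(⅛) = U/8)
d(p, k) = -1 (d(p, k) = (-3 + 1²)/2 = (-3 + 1)/2 = (½)*(-2) = -1)
(d(-7, -9) + 453)*(t(15) + 17) = (-1 + 453)*((⅛)*15 + 17) = 452*(15/8 + 17) = 452*(151/8) = 17063/2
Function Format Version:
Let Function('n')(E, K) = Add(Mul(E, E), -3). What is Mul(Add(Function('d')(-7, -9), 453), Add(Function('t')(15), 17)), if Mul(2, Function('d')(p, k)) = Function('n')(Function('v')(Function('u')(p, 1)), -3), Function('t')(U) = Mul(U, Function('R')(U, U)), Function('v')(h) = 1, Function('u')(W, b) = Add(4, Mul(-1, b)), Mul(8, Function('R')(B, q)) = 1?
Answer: Rational(17063, 2) ≈ 8531.5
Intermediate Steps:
Function('R')(B, q) = Rational(1, 8) (Function('R')(B, q) = Mul(Rational(1, 8), 1) = Rational(1, 8))
Function('n')(E, K) = Add(-3, Pow(E, 2)) (Function('n')(E, K) = Add(Pow(E, 2), -3) = Add(-3, Pow(E, 2)))
Function('t')(U) = Mul(Rational(1, 8), U) (Function('t')(U) = Mul(U, Rational(1, 8)) = Mul(Rational(1, 8), U))
Function('d')(p, k) = -1 (Function('d')(p, k) = Mul(Rational(1, 2), Add(-3, Pow(1, 2))) = Mul(Rational(1, 2), Add(-3, 1)) = Mul(Rational(1, 2), -2) = -1)
Mul(Add(Function('d')(-7, -9), 453), Add(Function('t')(15), 17)) = Mul(Add(-1, 453), Add(Mul(Rational(1, 8), 15), 17)) = Mul(452, Add(Rational(15, 8), 17)) = Mul(452, Rational(151, 8)) = Rational(17063, 2)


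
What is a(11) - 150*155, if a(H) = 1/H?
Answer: -255749/11 ≈ -23250.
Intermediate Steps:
a(H) = 1/H
a(11) - 150*155 = 1/11 - 150*155 = 1/11 - 23250 = -255749/11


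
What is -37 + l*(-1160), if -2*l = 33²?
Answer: 631583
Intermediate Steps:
l = -1089/2 (l = -½*33² = -½*1089 = -1089/2 ≈ -544.50)
-37 + l*(-1160) = -37 - 1089/2*(-1160) = -37 + 631620 = 631583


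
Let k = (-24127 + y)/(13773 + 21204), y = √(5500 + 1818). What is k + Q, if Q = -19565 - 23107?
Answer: -1492562671/34977 + √7318/34977 ≈ -42673.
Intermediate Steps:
y = √7318 ≈ 85.545
Q = -42672
k = -24127/34977 + √7318/34977 (k = (-24127 + √7318)/(13773 + 21204) = (-24127 + √7318)/34977 = (-24127 + √7318)*(1/34977) = -24127/34977 + √7318/34977 ≈ -0.68735)
k + Q = (-24127/34977 + √7318/34977) - 42672 = -1492562671/34977 + √7318/34977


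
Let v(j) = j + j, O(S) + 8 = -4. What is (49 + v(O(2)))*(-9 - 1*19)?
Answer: -700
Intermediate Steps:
O(S) = -12 (O(S) = -8 - 4 = -12)
v(j) = 2*j
(49 + v(O(2)))*(-9 - 1*19) = (49 + 2*(-12))*(-9 - 1*19) = (49 - 24)*(-9 - 19) = 25*(-28) = -700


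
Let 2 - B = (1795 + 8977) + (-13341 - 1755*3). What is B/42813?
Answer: 2612/14271 ≈ 0.18303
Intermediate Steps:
B = 7836 (B = 2 - ((1795 + 8977) + (-13341 - 1755*3)) = 2 - (10772 + (-13341 - 1*5265)) = 2 - (10772 + (-13341 - 5265)) = 2 - (10772 - 18606) = 2 - 1*(-7834) = 2 + 7834 = 7836)
B/42813 = 7836/42813 = 7836*(1/42813) = 2612/14271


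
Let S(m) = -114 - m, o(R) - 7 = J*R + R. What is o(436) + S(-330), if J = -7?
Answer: -2393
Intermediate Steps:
o(R) = 7 - 6*R (o(R) = 7 + (-7*R + R) = 7 - 6*R)
o(436) + S(-330) = (7 - 6*436) + (-114 - 1*(-330)) = (7 - 2616) + (-114 + 330) = -2609 + 216 = -2393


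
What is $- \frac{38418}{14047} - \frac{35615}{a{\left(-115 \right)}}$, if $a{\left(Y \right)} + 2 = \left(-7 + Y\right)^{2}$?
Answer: $- \frac{1072020581}{209047454} \approx -5.1281$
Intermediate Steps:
$a{\left(Y \right)} = -2 + \left(-7 + Y\right)^{2}$
$- \frac{38418}{14047} - \frac{35615}{a{\left(-115 \right)}} = - \frac{38418}{14047} - \frac{35615}{-2 + \left(-7 - 115\right)^{2}} = \left(-38418\right) \frac{1}{14047} - \frac{35615}{-2 + \left(-122\right)^{2}} = - \frac{38418}{14047} - \frac{35615}{-2 + 14884} = - \frac{38418}{14047} - \frac{35615}{14882} = - \frac{1072020581}{209047454}$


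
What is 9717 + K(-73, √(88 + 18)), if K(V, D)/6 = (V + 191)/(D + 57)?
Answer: 30580887/3143 - 708*√106/3143 ≈ 9727.5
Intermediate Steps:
K(V, D) = 6*(191 + V)/(57 + D) (K(V, D) = 6*((V + 191)/(D + 57)) = 6*((191 + V)/(57 + D)) = 6*(191 + V)/(57 + D))
9717 + K(-73, √(88 + 18)) = 9717 + 6*(191 - 73)/(57 + √(88 + 18)) = 9717 + 6*118/(57 + √106) = 9717 + 708/(57 + √106)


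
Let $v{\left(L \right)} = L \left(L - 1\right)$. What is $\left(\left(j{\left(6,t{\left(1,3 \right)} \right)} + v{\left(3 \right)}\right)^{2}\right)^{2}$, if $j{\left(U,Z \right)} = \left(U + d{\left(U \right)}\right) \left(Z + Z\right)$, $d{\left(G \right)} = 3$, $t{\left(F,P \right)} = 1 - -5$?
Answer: $168896016$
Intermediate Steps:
$v{\left(L \right)} = L \left(-1 + L\right)$
$t{\left(F,P \right)} = 6$ ($t{\left(F,P \right)} = 1 + 5 = 6$)
$j{\left(U,Z \right)} = 2 Z \left(3 + U\right)$ ($j{\left(U,Z \right)} = \left(U + 3\right) \left(Z + Z\right) = \left(3 + U\right) 2 Z = 2 Z \left(3 + U\right)$)
$\left(\left(j{\left(6,t{\left(1,3 \right)} \right)} + v{\left(3 \right)}\right)^{2}\right)^{2} = \left(\left(2 \cdot 6 \left(3 + 6\right) + 3 \left(-1 + 3\right)\right)^{2}\right)^{2} = \left(\left(2 \cdot 6 \cdot 9 + 3 \cdot 2\right)^{2}\right)^{2} = \left(\left(108 + 6\right)^{2}\right)^{2} = \left(114^{2}\right)^{2} = 12996^{2} = 168896016$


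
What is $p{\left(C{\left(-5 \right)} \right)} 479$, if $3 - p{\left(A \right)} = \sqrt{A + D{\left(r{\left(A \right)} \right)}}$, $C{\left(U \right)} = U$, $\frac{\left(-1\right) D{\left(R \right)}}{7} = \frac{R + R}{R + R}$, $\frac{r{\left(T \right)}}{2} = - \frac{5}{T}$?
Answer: $1437 - 958 i \sqrt{3} \approx 1437.0 - 1659.3 i$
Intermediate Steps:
$r{\left(T \right)} = - \frac{10}{T}$ ($r{\left(T \right)} = 2 \left(- \frac{5}{T}\right) = - \frac{10}{T}$)
$D{\left(R \right)} = -7$ ($D{\left(R \right)} = - 7 \frac{R + R}{R + R} = - 7 \frac{2 R}{2 R} = - 7 \cdot 2 R \frac{1}{2 R} = \left(-7\right) 1 = -7$)
$p{\left(A \right)} = 3 - \sqrt{-7 + A}$ ($p{\left(A \right)} = 3 - \sqrt{A - 7} = 3 - \sqrt{-7 + A}$)
$p{\left(C{\left(-5 \right)} \right)} 479 = \left(3 - \sqrt{-7 - 5}\right) 479 = \left(3 - \sqrt{-12}\right) 479 = \left(3 - 2 i \sqrt{3}\right) 479 = 1437 - 958 i \sqrt{3}$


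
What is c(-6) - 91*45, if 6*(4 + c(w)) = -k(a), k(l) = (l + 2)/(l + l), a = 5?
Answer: -245947/60 ≈ -4099.1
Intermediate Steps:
k(l) = (2 + l)/(2*l) (k(l) = (2 + l)/((2*l)) = (2 + l)*(1/(2*l)) = (2 + l)/(2*l))
c(w) = -247/60 (c(w) = -4 + (-(2 + 5)/(2*5))/6 = -4 + (-7/(2*5))/6 = -4 + (-1*7/10)/6 = -4 + (⅙)*(-7/10) = -4 - 7/60 = -247/60)
c(-6) - 91*45 = -247/60 - 91*45 = -247/60 - 4095 = -245947/60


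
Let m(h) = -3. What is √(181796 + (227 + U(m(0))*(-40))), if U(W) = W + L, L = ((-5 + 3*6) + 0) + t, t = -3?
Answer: √181743 ≈ 426.31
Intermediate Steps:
L = 10 (L = ((-5 + 3*6) + 0) - 3 = ((-5 + 18) + 0) - 3 = (13 + 0) - 3 = 13 - 3 = 10)
U(W) = 10 + W (U(W) = W + 10 = 10 + W)
√(181796 + (227 + U(m(0))*(-40))) = √(181796 + (227 + (10 - 3)*(-40))) = √(181796 + (227 + 7*(-40))) = √(181796 + (227 - 280)) = √(181796 - 53) = √181743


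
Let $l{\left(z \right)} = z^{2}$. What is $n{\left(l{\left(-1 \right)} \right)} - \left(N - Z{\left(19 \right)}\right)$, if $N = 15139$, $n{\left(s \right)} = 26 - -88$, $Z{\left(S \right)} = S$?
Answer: $-15006$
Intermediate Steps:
$n{\left(s \right)} = 114$ ($n{\left(s \right)} = 26 + 88 = 114$)
$n{\left(l{\left(-1 \right)} \right)} - \left(N - Z{\left(19 \right)}\right) = 114 + \left(19 - 15139\right) = 114 - 15120 = -15006$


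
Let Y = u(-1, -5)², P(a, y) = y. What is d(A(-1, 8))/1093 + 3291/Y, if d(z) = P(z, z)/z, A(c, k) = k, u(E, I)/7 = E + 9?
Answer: 3600199/3427648 ≈ 1.0503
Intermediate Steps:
u(E, I) = 63 + 7*E (u(E, I) = 7*(E + 9) = 7*(9 + E) = 63 + 7*E)
d(z) = 1 (d(z) = z/z = 1)
Y = 3136 (Y = (63 + 7*(-1))² = (63 - 7)² = 56² = 3136)
d(A(-1, 8))/1093 + 3291/Y = 1/1093 + 3291/3136 = 3600199/3427648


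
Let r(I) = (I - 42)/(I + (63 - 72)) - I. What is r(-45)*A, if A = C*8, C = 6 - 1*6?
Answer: 0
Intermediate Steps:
C = 0 (C = 6 - 6 = 0)
r(I) = -I + (-42 + I)/(-9 + I) (r(I) = (-42 + I)/(I - 9) - I = (-42 + I)/(-9 + I) - I = -I + (-42 + I)/(-9 + I))
A = 0 (A = 0*8 = 0)
r(-45)*A = ((-42 - 1*(-45)² + 10*(-45))/(-9 - 45))*0 = ((-42 - 1*2025 - 450)/(-54))*0 = -(-42 - 2025 - 450)/54*0 = -1/54*(-2517)*0 = (839/18)*0 = 0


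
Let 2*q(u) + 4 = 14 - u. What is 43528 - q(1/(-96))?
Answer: 8356415/192 ≈ 43523.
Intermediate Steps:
q(u) = 5 - u/2 (q(u) = -2 + (14 - u)/2 = -2 + (7 - u/2) = 5 - u/2)
43528 - q(1/(-96)) = 43528 - (5 - ½/(-96)) = 43528 - (5 - ½*(-1/96)) = 43528 - (5 + 1/192) = 43528 - 1*961/192 = 43528 - 961/192 = 8356415/192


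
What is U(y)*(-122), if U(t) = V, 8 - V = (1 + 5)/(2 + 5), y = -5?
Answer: -6100/7 ≈ -871.43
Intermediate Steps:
V = 50/7 (V = 8 - (1 + 5)/(2 + 5) = 8 - 6/7 = 50/7 ≈ 7.1429)
U(t) = 50/7
U(y)*(-122) = (50/7)*(-122) = -6100/7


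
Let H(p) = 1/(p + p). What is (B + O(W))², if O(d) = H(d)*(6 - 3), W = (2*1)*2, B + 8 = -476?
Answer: 14969161/64 ≈ 2.3389e+5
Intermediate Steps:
B = -484 (B = -8 - 476 = -484)
W = 4 (W = 2*2 = 4)
H(p) = 1/(2*p)
O(d) = 3/(2*d) (O(d) = (1/(2*d))*(6 - 3) = (1/(2*d))*3 = 3/(2*d))
(B + O(W))² = (-484 + (3/2)/4)² = (-484 + (3/2)*(¼))² = (-484 + 3/8)² = (-3869/8)² = 14969161/64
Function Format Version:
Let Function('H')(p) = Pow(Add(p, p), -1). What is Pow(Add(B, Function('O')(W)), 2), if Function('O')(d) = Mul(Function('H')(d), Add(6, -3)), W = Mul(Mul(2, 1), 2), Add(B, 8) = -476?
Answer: Rational(14969161, 64) ≈ 2.3389e+5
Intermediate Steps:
B = -484 (B = Add(-8, -476) = -484)
W = 4 (W = Mul(2, 2) = 4)
Function('H')(p) = Mul(Rational(1, 2), Pow(p, -1)) (Function('H')(p) = Pow(Mul(2, p), -1) = Mul(Rational(1, 2), Pow(p, -1)))
Function('O')(d) = Mul(Rational(3, 2), Pow(d, -1)) (Function('O')(d) = Mul(Mul(Rational(1, 2), Pow(d, -1)), Add(6, -3)) = Mul(Mul(Rational(1, 2), Pow(d, -1)), 3) = Mul(Rational(3, 2), Pow(d, -1)))
Pow(Add(B, Function('O')(W)), 2) = Pow(Add(-484, Mul(Rational(3, 2), Pow(4, -1))), 2) = Pow(Add(-484, Mul(Rational(3, 2), Rational(1, 4))), 2) = Pow(Add(-484, Rational(3, 8)), 2) = Pow(Rational(-3869, 8), 2) = Rational(14969161, 64)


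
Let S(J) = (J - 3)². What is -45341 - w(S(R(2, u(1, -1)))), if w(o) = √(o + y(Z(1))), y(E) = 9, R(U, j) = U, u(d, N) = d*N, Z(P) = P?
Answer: -45341 - √10 ≈ -45344.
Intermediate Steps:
u(d, N) = N*d
S(J) = (-3 + J)²
w(o) = √(9 + o) (w(o) = √(o + 9) = √(9 + o))
-45341 - w(S(R(2, u(1, -1)))) = -45341 - √(9 + (-3 + 2)²) = -45341 - √(9 + (-1)²) = -45341 - √(9 + 1) = -45341 - √10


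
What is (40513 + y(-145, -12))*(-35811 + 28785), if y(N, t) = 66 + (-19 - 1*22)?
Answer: -284819988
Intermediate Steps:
y(N, t) = 25 (y(N, t) = 66 + (-19 - 22) = 66 - 41 = 25)
(40513 + y(-145, -12))*(-35811 + 28785) = (40513 + 25)*(-35811 + 28785) = 40538*(-7026) = -284819988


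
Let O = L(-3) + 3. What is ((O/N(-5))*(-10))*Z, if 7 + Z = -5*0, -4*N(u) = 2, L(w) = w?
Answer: 0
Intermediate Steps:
N(u) = -1/2 (N(u) = -1/4*2 = -1/2)
Z = -7 (Z = -7 - 5*0 = -7 + 0 = -7)
O = 0 (O = -3 + 3 = 0)
((O/N(-5))*(-10))*Z = ((0/(-1/2))*(-10))*(-7) = ((0*(-2))*(-10))*(-7) = (0*(-10))*(-7) = 0*(-7) = 0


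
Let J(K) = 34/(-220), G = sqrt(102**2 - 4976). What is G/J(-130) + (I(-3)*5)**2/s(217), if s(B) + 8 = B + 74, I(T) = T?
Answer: 225/283 - 220*sqrt(1357)/17 ≈ -475.93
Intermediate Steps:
s(B) = 66 + B (s(B) = -8 + (B + 74) = -8 + (74 + B) = 66 + B)
G = 2*sqrt(1357) (G = sqrt(10404 - 4976) = sqrt(5428) = 2*sqrt(1357) ≈ 73.675)
J(K) = -17/110 (J(K) = 34*(-1/220) = -17/110)
G/J(-130) + (I(-3)*5)**2/s(217) = (2*sqrt(1357))/(-17/110) + (-3*5)**2/(66 + 217) = (2*sqrt(1357))*(-110/17) + (-15)**2/283 = -220*sqrt(1357)/17 + 225*(1/283) = -220*sqrt(1357)/17 + 225/283 = 225/283 - 220*sqrt(1357)/17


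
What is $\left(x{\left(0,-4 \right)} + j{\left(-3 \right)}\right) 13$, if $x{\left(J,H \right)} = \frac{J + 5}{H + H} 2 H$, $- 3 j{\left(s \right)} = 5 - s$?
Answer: $\frac{91}{3} \approx 30.333$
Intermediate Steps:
$j{\left(s \right)} = - \frac{5}{3} + \frac{s}{3}$ ($j{\left(s \right)} = - \frac{5 - s}{3} = - \frac{5}{3} + \frac{s}{3}$)
$x{\left(J,H \right)} = 5 + J$ ($x{\left(J,H \right)} = \frac{5 + J}{2 H} 2 H = 5 + J$)
$\left(x{\left(0,-4 \right)} + j{\left(-3 \right)}\right) 13 = \left(\left(5 + 0\right) + \left(- \frac{5}{3} + \frac{1}{3} \left(-3\right)\right)\right) 13 = \left(5 - \frac{8}{3}\right) 13 = \frac{7}{3} \cdot 13 = \frac{91}{3}$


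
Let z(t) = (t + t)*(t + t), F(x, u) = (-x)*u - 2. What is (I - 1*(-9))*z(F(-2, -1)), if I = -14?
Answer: -320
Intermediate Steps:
F(x, u) = -2 - u*x (F(x, u) = -u*x - 2 = -2 - u*x)
z(t) = 4*t**2 (z(t) = (2*t)*(2*t) = 4*t**2)
(I - 1*(-9))*z(F(-2, -1)) = (-14 - 1*(-9))*(4*(-2 - 1*(-1)*(-2))**2) = (-14 + 9)*(4*(-2 - 2)**2) = -20*(-4)**2 = -20*16 = -5*64 = -320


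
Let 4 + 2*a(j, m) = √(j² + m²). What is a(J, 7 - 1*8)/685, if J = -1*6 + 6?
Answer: -3/1370 ≈ -0.0021898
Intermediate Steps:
J = 0 (J = -6 + 6 = 0)
a(j, m) = -2 + √(j² + m²)/2
a(J, 7 - 1*8)/685 = (-2 + √(0² + (7 - 1*8)²)/2)/685 = (-2 + √(0 + (7 - 8)²)/2)*(1/685) = (-2 + √(0 + (-1)²)/2)*(1/685) = (-2 + √(0 + 1)/2)*(1/685) = (-2 + √1/2)*(1/685) = (-2 + (½)*1)*(1/685) = (-2 + ½)*(1/685) = -3/2*1/685 = -3/1370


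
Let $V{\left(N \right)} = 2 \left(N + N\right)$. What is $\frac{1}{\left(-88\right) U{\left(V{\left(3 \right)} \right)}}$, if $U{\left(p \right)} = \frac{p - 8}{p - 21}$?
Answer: $\frac{9}{352} \approx 0.025568$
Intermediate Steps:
$V{\left(N \right)} = 4 N$ ($V{\left(N \right)} = 2 \cdot 2 N = 4 N$)
$U{\left(p \right)} = \frac{-8 + p}{-21 + p}$
$\frac{1}{\left(-88\right) U{\left(V{\left(3 \right)} \right)}} = \frac{1}{\left(-88\right) \frac{-8 + 4 \cdot 3}{-21 + 4 \cdot 3}} = \frac{1}{\left(-88\right) \frac{-8 + 12}{-21 + 12}} = \frac{1}{\left(-88\right) \frac{1}{-9} \cdot 4} = \frac{1}{\left(-88\right) \left(\left(- \frac{1}{9}\right) 4\right)} = \frac{1}{\left(-88\right) \left(- \frac{4}{9}\right)} = \frac{1}{\frac{352}{9}} = \frac{9}{352}$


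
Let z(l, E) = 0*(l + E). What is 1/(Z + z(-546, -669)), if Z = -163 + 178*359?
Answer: 1/63739 ≈ 1.5689e-5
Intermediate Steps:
z(l, E) = 0 (z(l, E) = 0*(E + l) = 0)
Z = 63739 (Z = -163 + 63902 = 63739)
1/(Z + z(-546, -669)) = 1/(63739 + 0) = 1/63739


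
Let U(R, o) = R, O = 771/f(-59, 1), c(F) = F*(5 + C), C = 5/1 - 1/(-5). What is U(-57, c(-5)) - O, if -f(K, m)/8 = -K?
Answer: -26133/472 ≈ -55.367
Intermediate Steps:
C = 26/5 (C = 5*1 - 1*(-1/5) = 5 + 1/5 = 26/5 ≈ 5.2000)
f(K, m) = 8*K (f(K, m) = -(-8)*K = 8*K)
c(F) = 51*F/5 (c(F) = F*(5 + 26/5) = F*(51/5) = 51*F/5)
O = -771/472 (O = 771/((8*(-59))) = 771/(-472) = 771*(-1/472) = -771/472 ≈ -1.6335)
U(-57, c(-5)) - O = -57 - 1*(-771/472) = -57 + 771/472 = -26133/472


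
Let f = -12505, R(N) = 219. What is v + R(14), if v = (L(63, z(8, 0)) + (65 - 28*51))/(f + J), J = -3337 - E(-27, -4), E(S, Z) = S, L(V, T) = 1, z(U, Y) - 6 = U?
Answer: 3464847/15815 ≈ 219.09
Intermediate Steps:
z(U, Y) = 6 + U
J = -3310 (J = -3337 - 1*(-27) = -3337 + 27 = -3310)
v = 1362/15815 (v = (1 + (65 - 28*51))/(-12505 - 3310) = (1 + (65 - 1428))/(-15815) = (1 - 1363)*(-1/15815) = -1362*(-1/15815) = 1362/15815 ≈ 0.086121)
v + R(14) = 1362/15815 + 219 = 3464847/15815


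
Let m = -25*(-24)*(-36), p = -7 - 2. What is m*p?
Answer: 194400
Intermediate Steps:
p = -9
m = -21600 (m = 600*(-36) = -21600)
m*p = -21600*(-9) = 194400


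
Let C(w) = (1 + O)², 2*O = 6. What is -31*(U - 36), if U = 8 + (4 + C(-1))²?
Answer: -11532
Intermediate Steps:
O = 3 (O = (½)*6 = 3)
C(w) = 16 (C(w) = (1 + 3)² = 4² = 16)
U = 408 (U = 8 + (4 + 16)² = 8 + 20² = 8 + 400 = 408)
-31*(U - 36) = -31*(408 - 36) = -31*372 = -11532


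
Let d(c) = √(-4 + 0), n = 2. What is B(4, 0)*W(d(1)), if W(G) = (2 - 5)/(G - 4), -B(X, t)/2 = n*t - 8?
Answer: 48/5 + 24*I/5 ≈ 9.6 + 4.8*I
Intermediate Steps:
B(X, t) = 16 - 4*t (B(X, t) = -2*(2*t - 8) = -2*(-8 + 2*t) = 16 - 4*t)
d(c) = 2*I (d(c) = √(-4) = 2*I)
W(G) = -3/(-4 + G)
B(4, 0)*W(d(1)) = (16 - 4*0)*(-3*(-4 - 2*I)/20) = (16 + 0)*(-3*(-4 - 2*I)/20) = 16*(-3*(-4 - 2*I)/20) = -12*(-4 - 2*I)/5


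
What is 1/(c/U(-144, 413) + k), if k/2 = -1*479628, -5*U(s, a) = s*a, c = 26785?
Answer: -59472/57048738907 ≈ -1.0425e-6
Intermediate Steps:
U(s, a) = -a*s/5 (U(s, a) = -s*a/5 = -a*s/5)
k = -959256 (k = 2*(-1*479628) = 2*(-479628) = -959256)
1/(c/U(-144, 413) + k) = 1/(26785/((-⅕*413*(-144))) - 959256) = 1/(26785/(59472/5) - 959256) = 1/(26785*(5/59472) - 959256) = 1/(133925/59472 - 959256) = 1/(-57048738907/59472) = -59472/57048738907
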